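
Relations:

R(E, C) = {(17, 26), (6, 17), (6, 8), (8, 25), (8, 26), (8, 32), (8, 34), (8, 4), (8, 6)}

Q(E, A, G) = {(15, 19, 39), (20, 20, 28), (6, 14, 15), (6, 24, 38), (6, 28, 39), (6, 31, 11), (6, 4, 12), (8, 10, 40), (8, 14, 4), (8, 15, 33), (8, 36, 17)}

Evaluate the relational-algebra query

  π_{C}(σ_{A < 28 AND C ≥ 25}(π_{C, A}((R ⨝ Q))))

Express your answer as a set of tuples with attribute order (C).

Natural join on E: {(6, 17, 14, 15), (6, 17, 24, 38), (6, 17, 28, 39), (6, 17, 31, 11), (6, 17, 4, 12), (6, 8, 14, 15), (6, 8, 24, 38), (6, 8, 28, 39), (6, 8, 31, 11), (6, 8, 4, 12), (8, 25, 10, 40), (8, 25, 14, 4), (8, 25, 15, 33), (8, 25, 36, 17), (8, 26, 10, 40), (8, 26, 14, 4), (8, 26, 15, 33), (8, 26, 36, 17), (8, 32, 10, 40), (8, 32, 14, 4), (8, 32, 15, 33), (8, 32, 36, 17), (8, 34, 10, 40), (8, 34, 14, 4), (8, 34, 15, 33), (8, 34, 36, 17), (8, 4, 10, 40), (8, 4, 14, 4), (8, 4, 15, 33), (8, 4, 36, 17), (8, 6, 10, 40), (8, 6, 14, 4), (8, 6, 15, 33), (8, 6, 36, 17)}
Projecting to C, A: {(17, 14), (17, 24), (17, 28), (17, 31), (17, 4), (25, 10), (25, 14), (25, 15), (25, 36), (26, 10), (26, 14), (26, 15), (26, 36), (32, 10), (32, 14), (32, 15), (32, 36), (34, 10), (34, 14), (34, 15), (34, 36), (4, 10), (4, 14), (4, 15), (4, 36), (6, 10), (6, 14), (6, 15), (6, 36), (8, 14), (8, 24), (8, 28), (8, 31), (8, 4)}
σ[A < 28 AND C ≥ 25]: keep tuples satisfying A < 28 AND C ≥ 25 → {(25, 10), (25, 14), (25, 15), (26, 10), (26, 14), (26, 15), (32, 10), (32, 14), (32, 15), (34, 10), (34, 14), (34, 15)}
Projecting to C (8 duplicate(s) eliminated): {25, 26, 32, 34}

{25, 26, 32, 34}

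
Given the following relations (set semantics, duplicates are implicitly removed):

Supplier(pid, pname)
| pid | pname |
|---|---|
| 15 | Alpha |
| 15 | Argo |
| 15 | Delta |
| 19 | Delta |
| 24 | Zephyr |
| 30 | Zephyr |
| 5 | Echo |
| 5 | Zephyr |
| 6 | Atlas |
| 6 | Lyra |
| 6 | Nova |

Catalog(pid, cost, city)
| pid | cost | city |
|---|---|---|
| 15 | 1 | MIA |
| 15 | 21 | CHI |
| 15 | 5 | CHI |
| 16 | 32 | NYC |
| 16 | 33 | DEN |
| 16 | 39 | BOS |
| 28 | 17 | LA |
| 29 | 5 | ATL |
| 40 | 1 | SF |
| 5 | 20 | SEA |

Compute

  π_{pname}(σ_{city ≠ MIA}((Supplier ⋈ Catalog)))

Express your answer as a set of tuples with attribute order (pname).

Joining Supplier and Catalog on pid yields {(15, Alpha, 1, MIA), (15, Alpha, 21, CHI), (15, Alpha, 5, CHI), (15, Argo, 1, MIA), (15, Argo, 21, CHI), (15, Argo, 5, CHI), (15, Delta, 1, MIA), (15, Delta, 21, CHI), (15, Delta, 5, CHI), (5, Echo, 20, SEA), (5, Zephyr, 20, SEA)}.
Apply σ_{city ≠ MIA}; surviving tuples: {(15, Alpha, 21, CHI), (15, Alpha, 5, CHI), (15, Argo, 21, CHI), (15, Argo, 5, CHI), (15, Delta, 21, CHI), (15, Delta, 5, CHI), (5, Echo, 20, SEA), (5, Zephyr, 20, SEA)}
π_{pname} gives {Alpha, Argo, Delta, Echo, Zephyr} (3 duplicate(s) eliminated).

{Alpha, Argo, Delta, Echo, Zephyr}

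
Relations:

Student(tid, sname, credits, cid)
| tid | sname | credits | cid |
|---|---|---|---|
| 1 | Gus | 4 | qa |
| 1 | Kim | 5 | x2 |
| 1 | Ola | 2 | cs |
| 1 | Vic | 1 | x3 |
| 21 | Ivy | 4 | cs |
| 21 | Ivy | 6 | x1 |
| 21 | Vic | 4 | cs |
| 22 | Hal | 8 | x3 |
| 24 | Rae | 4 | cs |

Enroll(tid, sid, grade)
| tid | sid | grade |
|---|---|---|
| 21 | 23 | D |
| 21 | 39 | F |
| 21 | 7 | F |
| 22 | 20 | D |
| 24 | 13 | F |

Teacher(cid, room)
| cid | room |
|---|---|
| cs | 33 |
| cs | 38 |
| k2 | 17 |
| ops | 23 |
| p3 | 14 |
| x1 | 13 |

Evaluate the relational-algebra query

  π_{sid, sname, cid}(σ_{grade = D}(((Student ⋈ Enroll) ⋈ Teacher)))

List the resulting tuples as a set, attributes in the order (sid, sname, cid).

{(23, Ivy, cs), (23, Ivy, x1), (23, Vic, cs)}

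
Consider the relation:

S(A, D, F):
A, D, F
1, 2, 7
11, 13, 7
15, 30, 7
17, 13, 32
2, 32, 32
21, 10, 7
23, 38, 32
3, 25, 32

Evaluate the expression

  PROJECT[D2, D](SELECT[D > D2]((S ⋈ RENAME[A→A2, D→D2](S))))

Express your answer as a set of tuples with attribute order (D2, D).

ρ[A→A2, D→D2]: schema becomes (A2, D2, F); tuples unchanged.
Joining S and RENAME[A→A2, D→D2](S) on F yields {(1, 2, 7, 1, 2), (1, 2, 7, 11, 13), (1, 2, 7, 15, 30), (1, 2, 7, 21, 10), (11, 13, 7, 1, 2), (11, 13, 7, 11, 13), (11, 13, 7, 15, 30), (11, 13, 7, 21, 10), (15, 30, 7, 1, 2), (15, 30, 7, 11, 13), (15, 30, 7, 15, 30), (15, 30, 7, 21, 10), (17, 13, 32, 17, 13), (17, 13, 32, 2, 32), (17, 13, 32, 23, 38), (17, 13, 32, 3, 25), (2, 32, 32, 17, 13), (2, 32, 32, 2, 32), (2, 32, 32, 23, 38), (2, 32, 32, 3, 25), (21, 10, 7, 1, 2), (21, 10, 7, 11, 13), (21, 10, 7, 15, 30), (21, 10, 7, 21, 10), (23, 38, 32, 17, 13), (23, 38, 32, 2, 32), (23, 38, 32, 23, 38), (23, 38, 32, 3, 25), (3, 25, 32, 17, 13), (3, 25, 32, 2, 32), (3, 25, 32, 23, 38), (3, 25, 32, 3, 25)}.
σ[D > D2]: keep tuples satisfying D > D2 → {(11, 13, 7, 1, 2), (11, 13, 7, 21, 10), (15, 30, 7, 1, 2), (15, 30, 7, 11, 13), (15, 30, 7, 21, 10), (2, 32, 32, 17, 13), (2, 32, 32, 3, 25), (21, 10, 7, 1, 2), (23, 38, 32, 17, 13), (23, 38, 32, 2, 32), (23, 38, 32, 3, 25), (3, 25, 32, 17, 13)}
Projecting to D2, D: {(10, 13), (10, 30), (13, 25), (13, 30), (13, 32), (13, 38), (2, 10), (2, 13), (2, 30), (25, 32), (25, 38), (32, 38)}

{(10, 13), (10, 30), (13, 25), (13, 30), (13, 32), (13, 38), (2, 10), (2, 13), (2, 30), (25, 32), (25, 38), (32, 38)}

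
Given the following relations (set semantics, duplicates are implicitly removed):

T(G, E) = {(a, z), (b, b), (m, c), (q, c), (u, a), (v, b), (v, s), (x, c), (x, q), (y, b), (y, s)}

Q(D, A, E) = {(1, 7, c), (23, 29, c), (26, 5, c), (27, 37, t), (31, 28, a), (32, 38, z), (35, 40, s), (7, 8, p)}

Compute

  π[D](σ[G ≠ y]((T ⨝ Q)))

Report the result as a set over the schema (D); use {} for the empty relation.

{1, 23, 26, 31, 32, 35}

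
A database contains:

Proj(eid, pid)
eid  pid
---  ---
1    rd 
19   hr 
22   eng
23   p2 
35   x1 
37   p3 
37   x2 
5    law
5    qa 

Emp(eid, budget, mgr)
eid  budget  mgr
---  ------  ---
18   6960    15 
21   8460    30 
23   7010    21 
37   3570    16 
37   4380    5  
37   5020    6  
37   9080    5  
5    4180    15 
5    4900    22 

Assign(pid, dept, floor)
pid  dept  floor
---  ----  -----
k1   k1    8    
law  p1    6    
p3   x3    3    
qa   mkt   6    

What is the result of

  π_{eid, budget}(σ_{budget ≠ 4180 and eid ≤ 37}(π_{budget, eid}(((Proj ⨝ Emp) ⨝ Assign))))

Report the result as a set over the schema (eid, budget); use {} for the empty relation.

Joining Proj and Emp on eid yields {(23, p2, 7010, 21), (37, p3, 3570, 16), (37, p3, 4380, 5), (37, p3, 5020, 6), (37, p3, 9080, 5), (37, x2, 3570, 16), (37, x2, 4380, 5), (37, x2, 5020, 6), (37, x2, 9080, 5), (5, law, 4180, 15), (5, law, 4900, 22), (5, qa, 4180, 15), (5, qa, 4900, 22)}.
Joining (Proj ⨝ Emp) and Assign on pid yields {(37, p3, 3570, 16, x3, 3), (37, p3, 4380, 5, x3, 3), (37, p3, 5020, 6, x3, 3), (37, p3, 9080, 5, x3, 3), (5, law, 4180, 15, p1, 6), (5, law, 4900, 22, p1, 6), (5, qa, 4180, 15, mkt, 6), (5, qa, 4900, 22, mkt, 6)}.
Keep only column(s) budget, eid (2 duplicate(s) eliminated): {(3570, 37), (4180, 5), (4380, 37), (4900, 5), (5020, 37), (9080, 37)}
Filtering on budget ≠ 4180 and eid ≤ 37 leaves {(3570, 37), (4380, 37), (4900, 5), (5020, 37), (9080, 37)}.
Keep only column(s) eid, budget: {(37, 3570), (37, 4380), (37, 5020), (37, 9080), (5, 4900)}

{(37, 3570), (37, 4380), (37, 5020), (37, 9080), (5, 4900)}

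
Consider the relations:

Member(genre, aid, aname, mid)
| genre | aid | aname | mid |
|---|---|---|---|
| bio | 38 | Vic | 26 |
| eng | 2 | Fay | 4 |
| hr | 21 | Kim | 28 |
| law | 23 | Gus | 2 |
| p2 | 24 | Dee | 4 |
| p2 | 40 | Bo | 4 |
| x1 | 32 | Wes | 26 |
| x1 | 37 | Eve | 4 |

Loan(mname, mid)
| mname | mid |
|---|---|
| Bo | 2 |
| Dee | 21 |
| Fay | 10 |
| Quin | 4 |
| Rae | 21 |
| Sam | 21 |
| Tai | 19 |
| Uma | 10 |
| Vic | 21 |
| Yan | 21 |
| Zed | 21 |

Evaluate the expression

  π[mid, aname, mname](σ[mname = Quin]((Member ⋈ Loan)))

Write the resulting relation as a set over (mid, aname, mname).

Joining Member and Loan on mid yields {(eng, 2, Fay, 4, Quin), (law, 23, Gus, 2, Bo), (p2, 24, Dee, 4, Quin), (p2, 40, Bo, 4, Quin), (x1, 37, Eve, 4, Quin)}.
Filtering on mname = Quin leaves {(eng, 2, Fay, 4, Quin), (p2, 24, Dee, 4, Quin), (p2, 40, Bo, 4, Quin), (x1, 37, Eve, 4, Quin)}.
π[mid, aname, mname]: project onto (mid, aname, mname) → {(4, Bo, Quin), (4, Dee, Quin), (4, Eve, Quin), (4, Fay, Quin)}

{(4, Bo, Quin), (4, Dee, Quin), (4, Eve, Quin), (4, Fay, Quin)}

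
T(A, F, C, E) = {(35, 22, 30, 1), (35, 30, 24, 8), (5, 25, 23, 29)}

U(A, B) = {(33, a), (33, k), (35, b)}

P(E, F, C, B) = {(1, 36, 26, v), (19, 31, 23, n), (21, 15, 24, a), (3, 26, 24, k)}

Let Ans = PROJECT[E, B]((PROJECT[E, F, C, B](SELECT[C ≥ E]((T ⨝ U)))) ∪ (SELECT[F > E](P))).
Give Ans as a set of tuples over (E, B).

{(1, b), (1, v), (19, n), (3, k), (8, b)}

T ⋈ U (natural join on A): {(35, 22, 30, 1, b), (35, 30, 24, 8, b)}
Apply σ_{C ≥ E}; surviving tuples: {(35, 22, 30, 1, b), (35, 30, 24, 8, b)}
Keep only column(s) E, F, C, B: {(1, 22, 30, b), (8, 30, 24, b)}
Apply σ_{F > E}; surviving tuples: {(1, 36, 26, v), (19, 31, 23, n), (3, 26, 24, k)}
Taking the union: {(1, 22, 30, b), (1, 36, 26, v), (19, 31, 23, n), (3, 26, 24, k), (8, 30, 24, b)}
Keep only column(s) E, B: {(1, b), (1, v), (19, n), (3, k), (8, b)}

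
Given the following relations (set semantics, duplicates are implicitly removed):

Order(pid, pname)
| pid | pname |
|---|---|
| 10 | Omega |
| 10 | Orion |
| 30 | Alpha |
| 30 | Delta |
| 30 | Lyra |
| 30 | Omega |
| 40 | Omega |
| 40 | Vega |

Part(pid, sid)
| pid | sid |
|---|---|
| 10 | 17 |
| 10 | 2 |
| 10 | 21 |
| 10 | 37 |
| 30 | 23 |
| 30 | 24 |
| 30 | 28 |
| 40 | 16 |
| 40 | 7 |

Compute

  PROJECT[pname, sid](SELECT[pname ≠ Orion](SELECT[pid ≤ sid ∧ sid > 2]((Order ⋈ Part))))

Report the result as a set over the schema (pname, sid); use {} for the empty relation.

{(Omega, 17), (Omega, 21), (Omega, 37)}

Natural join on pid: {(10, Omega, 17), (10, Omega, 2), (10, Omega, 21), (10, Omega, 37), (10, Orion, 17), (10, Orion, 2), (10, Orion, 21), (10, Orion, 37), (30, Alpha, 23), (30, Alpha, 24), (30, Alpha, 28), (30, Delta, 23), (30, Delta, 24), (30, Delta, 28), (30, Lyra, 23), (30, Lyra, 24), (30, Lyra, 28), (30, Omega, 23), (30, Omega, 24), (30, Omega, 28), (40, Omega, 16), (40, Omega, 7), (40, Vega, 16), (40, Vega, 7)}
Filtering on pid ≤ sid ∧ sid > 2 leaves {(10, Omega, 17), (10, Omega, 21), (10, Omega, 37), (10, Orion, 17), (10, Orion, 21), (10, Orion, 37)}.
Filtering on pname ≠ Orion leaves {(10, Omega, 17), (10, Omega, 21), (10, Omega, 37)}.
Projecting to pname, sid: {(Omega, 17), (Omega, 21), (Omega, 37)}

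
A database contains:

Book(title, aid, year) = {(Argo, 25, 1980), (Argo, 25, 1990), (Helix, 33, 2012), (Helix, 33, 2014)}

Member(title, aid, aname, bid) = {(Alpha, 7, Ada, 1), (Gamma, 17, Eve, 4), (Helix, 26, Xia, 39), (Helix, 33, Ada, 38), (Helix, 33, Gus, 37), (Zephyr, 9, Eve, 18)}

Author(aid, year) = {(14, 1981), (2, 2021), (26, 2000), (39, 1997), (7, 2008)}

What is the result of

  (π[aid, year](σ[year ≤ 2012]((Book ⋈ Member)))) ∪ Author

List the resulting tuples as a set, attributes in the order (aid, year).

{(14, 1981), (2, 2021), (26, 2000), (33, 2012), (39, 1997), (7, 2008)}

Joining Book and Member on title, aid yields {(Helix, 33, 2012, Ada, 38), (Helix, 33, 2012, Gus, 37), (Helix, 33, 2014, Ada, 38), (Helix, 33, 2014, Gus, 37)}.
σ[year ≤ 2012]: keep tuples satisfying year ≤ 2012 → {(Helix, 33, 2012, Ada, 38), (Helix, 33, 2012, Gus, 37)}
π[aid, year]: project onto (aid, year) (1 duplicate(s) eliminated) → {(33, 2012)}
Set union of the two operands is {(14, 1981), (2, 2021), (26, 2000), (33, 2012), (39, 1997), (7, 2008)}.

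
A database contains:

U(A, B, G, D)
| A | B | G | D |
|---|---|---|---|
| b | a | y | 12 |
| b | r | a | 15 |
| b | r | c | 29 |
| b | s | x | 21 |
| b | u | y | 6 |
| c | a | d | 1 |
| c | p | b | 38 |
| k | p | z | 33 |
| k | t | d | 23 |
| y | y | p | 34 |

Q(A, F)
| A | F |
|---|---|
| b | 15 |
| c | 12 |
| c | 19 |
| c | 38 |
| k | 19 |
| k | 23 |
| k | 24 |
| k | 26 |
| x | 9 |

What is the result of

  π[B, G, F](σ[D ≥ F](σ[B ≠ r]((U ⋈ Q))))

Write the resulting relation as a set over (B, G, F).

{(p, b, 12), (p, b, 19), (p, b, 38), (p, z, 19), (p, z, 23), (p, z, 24), (p, z, 26), (s, x, 15), (t, d, 19), (t, d, 23)}

Joining U and Q on A yields {(b, a, y, 12, 15), (b, r, a, 15, 15), (b, r, c, 29, 15), (b, s, x, 21, 15), (b, u, y, 6, 15), (c, a, d, 1, 12), (c, a, d, 1, 19), (c, a, d, 1, 38), (c, p, b, 38, 12), (c, p, b, 38, 19), (c, p, b, 38, 38), (k, p, z, 33, 19), (k, p, z, 33, 23), (k, p, z, 33, 24), (k, p, z, 33, 26), (k, t, d, 23, 19), (k, t, d, 23, 23), (k, t, d, 23, 24), (k, t, d, 23, 26)}.
Apply σ_{B ≠ r}; surviving tuples: {(b, a, y, 12, 15), (b, s, x, 21, 15), (b, u, y, 6, 15), (c, a, d, 1, 12), (c, a, d, 1, 19), (c, a, d, 1, 38), (c, p, b, 38, 12), (c, p, b, 38, 19), (c, p, b, 38, 38), (k, p, z, 33, 19), (k, p, z, 33, 23), (k, p, z, 33, 24), (k, p, z, 33, 26), (k, t, d, 23, 19), (k, t, d, 23, 23), (k, t, d, 23, 24), (k, t, d, 23, 26)}
Apply σ_{D ≥ F}; surviving tuples: {(b, s, x, 21, 15), (c, p, b, 38, 12), (c, p, b, 38, 19), (c, p, b, 38, 38), (k, p, z, 33, 19), (k, p, z, 33, 23), (k, p, z, 33, 24), (k, p, z, 33, 26), (k, t, d, 23, 19), (k, t, d, 23, 23)}
Projecting to B, G, F: {(p, b, 12), (p, b, 19), (p, b, 38), (p, z, 19), (p, z, 23), (p, z, 24), (p, z, 26), (s, x, 15), (t, d, 19), (t, d, 23)}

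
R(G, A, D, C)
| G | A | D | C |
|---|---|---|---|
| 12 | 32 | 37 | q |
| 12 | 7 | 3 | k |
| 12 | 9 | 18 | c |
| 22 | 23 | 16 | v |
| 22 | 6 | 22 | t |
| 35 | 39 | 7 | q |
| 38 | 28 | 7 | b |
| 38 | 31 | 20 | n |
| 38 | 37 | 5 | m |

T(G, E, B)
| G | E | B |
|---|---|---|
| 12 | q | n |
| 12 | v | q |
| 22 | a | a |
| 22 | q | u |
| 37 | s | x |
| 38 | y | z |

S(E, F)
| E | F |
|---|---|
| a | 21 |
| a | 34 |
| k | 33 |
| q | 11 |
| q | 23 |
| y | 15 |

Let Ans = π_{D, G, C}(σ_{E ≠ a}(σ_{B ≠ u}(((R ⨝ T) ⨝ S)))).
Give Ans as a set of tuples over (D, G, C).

{(18, 12, c), (20, 38, n), (3, 12, k), (37, 12, q), (5, 38, m), (7, 38, b)}

R ⋈ T (natural join on G): {(12, 32, 37, q, q, n), (12, 32, 37, q, v, q), (12, 7, 3, k, q, n), (12, 7, 3, k, v, q), (12, 9, 18, c, q, n), (12, 9, 18, c, v, q), (22, 23, 16, v, a, a), (22, 23, 16, v, q, u), (22, 6, 22, t, a, a), (22, 6, 22, t, q, u), (38, 28, 7, b, y, z), (38, 31, 20, n, y, z), (38, 37, 5, m, y, z)}
(R ⨝ T) ⋈ S (natural join on E): {(12, 32, 37, q, q, n, 11), (12, 32, 37, q, q, n, 23), (12, 7, 3, k, q, n, 11), (12, 7, 3, k, q, n, 23), (12, 9, 18, c, q, n, 11), (12, 9, 18, c, q, n, 23), (22, 23, 16, v, a, a, 21), (22, 23, 16, v, a, a, 34), (22, 23, 16, v, q, u, 11), (22, 23, 16, v, q, u, 23), (22, 6, 22, t, a, a, 21), (22, 6, 22, t, a, a, 34), (22, 6, 22, t, q, u, 11), (22, 6, 22, t, q, u, 23), (38, 28, 7, b, y, z, 15), (38, 31, 20, n, y, z, 15), (38, 37, 5, m, y, z, 15)}
Filtering on B ≠ u leaves {(12, 32, 37, q, q, n, 11), (12, 32, 37, q, q, n, 23), (12, 7, 3, k, q, n, 11), (12, 7, 3, k, q, n, 23), (12, 9, 18, c, q, n, 11), (12, 9, 18, c, q, n, 23), (22, 23, 16, v, a, a, 21), (22, 23, 16, v, a, a, 34), (22, 6, 22, t, a, a, 21), (22, 6, 22, t, a, a, 34), (38, 28, 7, b, y, z, 15), (38, 31, 20, n, y, z, 15), (38, 37, 5, m, y, z, 15)}.
Filtering on E ≠ a leaves {(12, 32, 37, q, q, n, 11), (12, 32, 37, q, q, n, 23), (12, 7, 3, k, q, n, 11), (12, 7, 3, k, q, n, 23), (12, 9, 18, c, q, n, 11), (12, 9, 18, c, q, n, 23), (38, 28, 7, b, y, z, 15), (38, 31, 20, n, y, z, 15), (38, 37, 5, m, y, z, 15)}.
Keep only column(s) D, G, C (3 duplicate(s) eliminated): {(18, 12, c), (20, 38, n), (3, 12, k), (37, 12, q), (5, 38, m), (7, 38, b)}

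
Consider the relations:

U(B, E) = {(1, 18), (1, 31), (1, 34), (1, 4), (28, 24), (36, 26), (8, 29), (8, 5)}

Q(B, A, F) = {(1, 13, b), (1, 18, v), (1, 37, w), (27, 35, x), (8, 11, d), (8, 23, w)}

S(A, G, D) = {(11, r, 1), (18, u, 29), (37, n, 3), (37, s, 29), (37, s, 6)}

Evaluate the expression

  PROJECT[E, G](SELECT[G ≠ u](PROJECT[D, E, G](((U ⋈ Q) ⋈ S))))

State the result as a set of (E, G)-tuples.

{(18, n), (18, s), (29, r), (31, n), (31, s), (34, n), (34, s), (4, n), (4, s), (5, r)}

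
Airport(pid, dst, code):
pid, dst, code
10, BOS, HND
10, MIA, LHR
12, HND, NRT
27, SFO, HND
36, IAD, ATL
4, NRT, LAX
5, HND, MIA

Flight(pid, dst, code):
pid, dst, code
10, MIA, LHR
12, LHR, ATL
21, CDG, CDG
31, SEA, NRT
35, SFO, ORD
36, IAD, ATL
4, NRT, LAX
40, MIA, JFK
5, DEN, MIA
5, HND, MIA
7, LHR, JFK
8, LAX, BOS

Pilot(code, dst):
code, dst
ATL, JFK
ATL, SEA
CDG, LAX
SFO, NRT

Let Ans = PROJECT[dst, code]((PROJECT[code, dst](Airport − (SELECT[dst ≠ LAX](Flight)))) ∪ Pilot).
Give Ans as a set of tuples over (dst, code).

Selection dst ≠ LAX: {(10, MIA, LHR), (12, LHR, ATL), (21, CDG, CDG), (31, SEA, NRT), (35, SFO, ORD), (36, IAD, ATL), (4, NRT, LAX), (40, MIA, JFK), (5, DEN, MIA), (5, HND, MIA), (7, LHR, JFK)}
Taking the difference: {(10, BOS, HND), (12, HND, NRT), (27, SFO, HND)}
Keep only column(s) code, dst: {(HND, BOS), (HND, SFO), (NRT, HND)}
Taking the union: {(ATL, JFK), (ATL, SEA), (CDG, LAX), (HND, BOS), (HND, SFO), (NRT, HND), (SFO, NRT)}
Keep only column(s) dst, code: {(BOS, HND), (HND, NRT), (JFK, ATL), (LAX, CDG), (NRT, SFO), (SEA, ATL), (SFO, HND)}

{(BOS, HND), (HND, NRT), (JFK, ATL), (LAX, CDG), (NRT, SFO), (SEA, ATL), (SFO, HND)}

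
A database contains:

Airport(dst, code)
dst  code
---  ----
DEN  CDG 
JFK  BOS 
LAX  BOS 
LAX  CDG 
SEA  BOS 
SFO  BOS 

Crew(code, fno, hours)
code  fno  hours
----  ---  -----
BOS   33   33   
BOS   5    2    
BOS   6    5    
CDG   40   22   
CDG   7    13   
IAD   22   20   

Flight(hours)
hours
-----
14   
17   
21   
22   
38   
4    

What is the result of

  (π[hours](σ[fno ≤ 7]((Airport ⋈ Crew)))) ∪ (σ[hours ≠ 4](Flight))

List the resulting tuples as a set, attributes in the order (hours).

{13, 14, 17, 2, 21, 22, 38, 5}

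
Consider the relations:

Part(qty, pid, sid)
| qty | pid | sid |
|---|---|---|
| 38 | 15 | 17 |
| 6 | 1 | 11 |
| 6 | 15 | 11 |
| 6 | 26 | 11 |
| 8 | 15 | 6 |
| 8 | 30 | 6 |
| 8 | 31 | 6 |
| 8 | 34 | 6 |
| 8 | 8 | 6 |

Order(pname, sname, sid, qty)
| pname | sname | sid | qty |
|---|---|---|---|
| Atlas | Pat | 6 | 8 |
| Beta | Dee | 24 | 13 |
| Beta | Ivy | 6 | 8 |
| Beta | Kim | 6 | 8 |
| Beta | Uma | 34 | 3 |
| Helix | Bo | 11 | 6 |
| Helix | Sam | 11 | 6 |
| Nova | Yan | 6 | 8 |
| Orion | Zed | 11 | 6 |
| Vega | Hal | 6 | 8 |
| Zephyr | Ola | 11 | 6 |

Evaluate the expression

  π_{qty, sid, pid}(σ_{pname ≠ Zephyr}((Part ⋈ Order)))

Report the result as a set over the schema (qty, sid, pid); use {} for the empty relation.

Joining Part and Order on qty, sid yields {(6, 1, 11, Helix, Bo), (6, 1, 11, Helix, Sam), (6, 1, 11, Orion, Zed), (6, 1, 11, Zephyr, Ola), (6, 15, 11, Helix, Bo), (6, 15, 11, Helix, Sam), (6, 15, 11, Orion, Zed), (6, 15, 11, Zephyr, Ola), (6, 26, 11, Helix, Bo), (6, 26, 11, Helix, Sam), (6, 26, 11, Orion, Zed), (6, 26, 11, Zephyr, Ola), (8, 15, 6, Atlas, Pat), (8, 15, 6, Beta, Ivy), (8, 15, 6, Beta, Kim), (8, 15, 6, Nova, Yan), (8, 15, 6, Vega, Hal), (8, 30, 6, Atlas, Pat), (8, 30, 6, Beta, Ivy), (8, 30, 6, Beta, Kim), (8, 30, 6, Nova, Yan), (8, 30, 6, Vega, Hal), (8, 31, 6, Atlas, Pat), (8, 31, 6, Beta, Ivy), (8, 31, 6, Beta, Kim), (8, 31, 6, Nova, Yan), (8, 31, 6, Vega, Hal), (8, 34, 6, Atlas, Pat), (8, 34, 6, Beta, Ivy), (8, 34, 6, Beta, Kim), (8, 34, 6, Nova, Yan), (8, 34, 6, Vega, Hal), (8, 8, 6, Atlas, Pat), (8, 8, 6, Beta, Ivy), (8, 8, 6, Beta, Kim), (8, 8, 6, Nova, Yan), (8, 8, 6, Vega, Hal)}.
Apply σ_{pname ≠ Zephyr}; surviving tuples: {(6, 1, 11, Helix, Bo), (6, 1, 11, Helix, Sam), (6, 1, 11, Orion, Zed), (6, 15, 11, Helix, Bo), (6, 15, 11, Helix, Sam), (6, 15, 11, Orion, Zed), (6, 26, 11, Helix, Bo), (6, 26, 11, Helix, Sam), (6, 26, 11, Orion, Zed), (8, 15, 6, Atlas, Pat), (8, 15, 6, Beta, Ivy), (8, 15, 6, Beta, Kim), (8, 15, 6, Nova, Yan), (8, 15, 6, Vega, Hal), (8, 30, 6, Atlas, Pat), (8, 30, 6, Beta, Ivy), (8, 30, 6, Beta, Kim), (8, 30, 6, Nova, Yan), (8, 30, 6, Vega, Hal), (8, 31, 6, Atlas, Pat), (8, 31, 6, Beta, Ivy), (8, 31, 6, Beta, Kim), (8, 31, 6, Nova, Yan), (8, 31, 6, Vega, Hal), (8, 34, 6, Atlas, Pat), (8, 34, 6, Beta, Ivy), (8, 34, 6, Beta, Kim), (8, 34, 6, Nova, Yan), (8, 34, 6, Vega, Hal), (8, 8, 6, Atlas, Pat), (8, 8, 6, Beta, Ivy), (8, 8, 6, Beta, Kim), (8, 8, 6, Nova, Yan), (8, 8, 6, Vega, Hal)}
π[qty, sid, pid]: project onto (qty, sid, pid) (26 duplicate(s) eliminated) → {(6, 11, 1), (6, 11, 15), (6, 11, 26), (8, 6, 15), (8, 6, 30), (8, 6, 31), (8, 6, 34), (8, 6, 8)}

{(6, 11, 1), (6, 11, 15), (6, 11, 26), (8, 6, 15), (8, 6, 30), (8, 6, 31), (8, 6, 34), (8, 6, 8)}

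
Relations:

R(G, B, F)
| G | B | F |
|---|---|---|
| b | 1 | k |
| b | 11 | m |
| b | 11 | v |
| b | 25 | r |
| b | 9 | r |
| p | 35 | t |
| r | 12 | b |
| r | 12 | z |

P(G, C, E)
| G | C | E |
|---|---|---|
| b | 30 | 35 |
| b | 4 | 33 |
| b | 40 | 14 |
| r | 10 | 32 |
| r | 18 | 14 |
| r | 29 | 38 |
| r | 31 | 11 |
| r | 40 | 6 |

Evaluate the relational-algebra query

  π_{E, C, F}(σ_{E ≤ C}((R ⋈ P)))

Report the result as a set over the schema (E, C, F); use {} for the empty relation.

Natural join on G: {(b, 1, k, 30, 35), (b, 1, k, 4, 33), (b, 1, k, 40, 14), (b, 11, m, 30, 35), (b, 11, m, 4, 33), (b, 11, m, 40, 14), (b, 11, v, 30, 35), (b, 11, v, 4, 33), (b, 11, v, 40, 14), (b, 25, r, 30, 35), (b, 25, r, 4, 33), (b, 25, r, 40, 14), (b, 9, r, 30, 35), (b, 9, r, 4, 33), (b, 9, r, 40, 14), (r, 12, b, 10, 32), (r, 12, b, 18, 14), (r, 12, b, 29, 38), (r, 12, b, 31, 11), (r, 12, b, 40, 6), (r, 12, z, 10, 32), (r, 12, z, 18, 14), (r, 12, z, 29, 38), (r, 12, z, 31, 11), (r, 12, z, 40, 6)}
σ[E ≤ C]: keep tuples satisfying E ≤ C → {(b, 1, k, 40, 14), (b, 11, m, 40, 14), (b, 11, v, 40, 14), (b, 25, r, 40, 14), (b, 9, r, 40, 14), (r, 12, b, 18, 14), (r, 12, b, 31, 11), (r, 12, b, 40, 6), (r, 12, z, 18, 14), (r, 12, z, 31, 11), (r, 12, z, 40, 6)}
π_{E, C, F} gives {(11, 31, b), (11, 31, z), (14, 18, b), (14, 18, z), (14, 40, k), (14, 40, m), (14, 40, r), (14, 40, v), (6, 40, b), (6, 40, z)} (1 duplicate(s) eliminated).

{(11, 31, b), (11, 31, z), (14, 18, b), (14, 18, z), (14, 40, k), (14, 40, m), (14, 40, r), (14, 40, v), (6, 40, b), (6, 40, z)}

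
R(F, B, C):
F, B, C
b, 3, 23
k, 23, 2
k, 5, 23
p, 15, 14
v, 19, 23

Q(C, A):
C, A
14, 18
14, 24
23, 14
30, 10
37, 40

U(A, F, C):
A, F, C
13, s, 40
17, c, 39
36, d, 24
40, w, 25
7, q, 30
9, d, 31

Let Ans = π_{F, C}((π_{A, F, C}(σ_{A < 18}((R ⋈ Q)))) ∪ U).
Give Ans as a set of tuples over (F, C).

{(b, 23), (c, 39), (d, 24), (d, 31), (k, 23), (q, 30), (s, 40), (v, 23), (w, 25)}

Joining R and Q on C yields {(b, 3, 23, 14), (k, 5, 23, 14), (p, 15, 14, 18), (p, 15, 14, 24), (v, 19, 23, 14)}.
Apply σ_{A < 18}; surviving tuples: {(b, 3, 23, 14), (k, 5, 23, 14), (v, 19, 23, 14)}
Projecting to A, F, C: {(14, b, 23), (14, k, 23), (14, v, 23)}
Taking the union: {(13, s, 40), (14, b, 23), (14, k, 23), (14, v, 23), (17, c, 39), (36, d, 24), (40, w, 25), (7, q, 30), (9, d, 31)}
Projecting to F, C: {(b, 23), (c, 39), (d, 24), (d, 31), (k, 23), (q, 30), (s, 40), (v, 23), (w, 25)}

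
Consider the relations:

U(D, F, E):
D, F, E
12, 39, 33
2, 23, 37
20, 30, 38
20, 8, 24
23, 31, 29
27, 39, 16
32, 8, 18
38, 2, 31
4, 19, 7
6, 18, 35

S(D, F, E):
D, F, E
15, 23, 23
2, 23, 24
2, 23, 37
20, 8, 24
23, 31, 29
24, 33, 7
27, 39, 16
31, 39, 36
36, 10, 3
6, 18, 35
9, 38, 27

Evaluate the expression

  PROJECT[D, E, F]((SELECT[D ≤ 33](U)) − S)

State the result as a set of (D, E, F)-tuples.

{(12, 33, 39), (20, 38, 30), (32, 18, 8), (4, 7, 19)}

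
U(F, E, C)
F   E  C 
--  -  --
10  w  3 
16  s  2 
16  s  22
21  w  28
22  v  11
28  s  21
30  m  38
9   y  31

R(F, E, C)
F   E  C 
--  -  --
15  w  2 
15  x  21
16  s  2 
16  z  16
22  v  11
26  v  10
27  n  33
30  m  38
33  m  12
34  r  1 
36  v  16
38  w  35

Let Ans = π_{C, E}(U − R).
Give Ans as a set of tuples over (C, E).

{(21, s), (22, s), (28, w), (3, w), (31, y)}

Taking the difference: {(10, w, 3), (16, s, 22), (21, w, 28), (28, s, 21), (9, y, 31)}
π[C, E]: project onto (C, E) → {(21, s), (22, s), (28, w), (3, w), (31, y)}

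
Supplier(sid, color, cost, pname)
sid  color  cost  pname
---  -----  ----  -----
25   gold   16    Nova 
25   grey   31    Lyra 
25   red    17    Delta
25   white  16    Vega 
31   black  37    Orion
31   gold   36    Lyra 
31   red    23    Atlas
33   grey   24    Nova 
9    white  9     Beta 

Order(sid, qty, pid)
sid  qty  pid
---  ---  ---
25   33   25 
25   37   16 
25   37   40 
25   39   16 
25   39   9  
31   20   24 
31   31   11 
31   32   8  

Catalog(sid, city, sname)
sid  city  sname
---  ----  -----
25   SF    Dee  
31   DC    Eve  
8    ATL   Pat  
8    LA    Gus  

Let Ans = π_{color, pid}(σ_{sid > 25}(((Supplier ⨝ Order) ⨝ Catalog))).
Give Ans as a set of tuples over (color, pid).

Joining Supplier and Order on sid yields {(25, gold, 16, Nova, 33, 25), (25, gold, 16, Nova, 37, 16), (25, gold, 16, Nova, 37, 40), (25, gold, 16, Nova, 39, 16), (25, gold, 16, Nova, 39, 9), (25, grey, 31, Lyra, 33, 25), (25, grey, 31, Lyra, 37, 16), (25, grey, 31, Lyra, 37, 40), (25, grey, 31, Lyra, 39, 16), (25, grey, 31, Lyra, 39, 9), (25, red, 17, Delta, 33, 25), (25, red, 17, Delta, 37, 16), (25, red, 17, Delta, 37, 40), (25, red, 17, Delta, 39, 16), (25, red, 17, Delta, 39, 9), (25, white, 16, Vega, 33, 25), (25, white, 16, Vega, 37, 16), (25, white, 16, Vega, 37, 40), (25, white, 16, Vega, 39, 16), (25, white, 16, Vega, 39, 9), (31, black, 37, Orion, 20, 24), (31, black, 37, Orion, 31, 11), (31, black, 37, Orion, 32, 8), (31, gold, 36, Lyra, 20, 24), (31, gold, 36, Lyra, 31, 11), (31, gold, 36, Lyra, 32, 8), (31, red, 23, Atlas, 20, 24), (31, red, 23, Atlas, 31, 11), (31, red, 23, Atlas, 32, 8)}.
Joining (Supplier ⨝ Order) and Catalog on sid yields {(25, gold, 16, Nova, 33, 25, SF, Dee), (25, gold, 16, Nova, 37, 16, SF, Dee), (25, gold, 16, Nova, 37, 40, SF, Dee), (25, gold, 16, Nova, 39, 16, SF, Dee), (25, gold, 16, Nova, 39, 9, SF, Dee), (25, grey, 31, Lyra, 33, 25, SF, Dee), (25, grey, 31, Lyra, 37, 16, SF, Dee), (25, grey, 31, Lyra, 37, 40, SF, Dee), (25, grey, 31, Lyra, 39, 16, SF, Dee), (25, grey, 31, Lyra, 39, 9, SF, Dee), (25, red, 17, Delta, 33, 25, SF, Dee), (25, red, 17, Delta, 37, 16, SF, Dee), (25, red, 17, Delta, 37, 40, SF, Dee), (25, red, 17, Delta, 39, 16, SF, Dee), (25, red, 17, Delta, 39, 9, SF, Dee), (25, white, 16, Vega, 33, 25, SF, Dee), (25, white, 16, Vega, 37, 16, SF, Dee), (25, white, 16, Vega, 37, 40, SF, Dee), (25, white, 16, Vega, 39, 16, SF, Dee), (25, white, 16, Vega, 39, 9, SF, Dee), (31, black, 37, Orion, 20, 24, DC, Eve), (31, black, 37, Orion, 31, 11, DC, Eve), (31, black, 37, Orion, 32, 8, DC, Eve), (31, gold, 36, Lyra, 20, 24, DC, Eve), (31, gold, 36, Lyra, 31, 11, DC, Eve), (31, gold, 36, Lyra, 32, 8, DC, Eve), (31, red, 23, Atlas, 20, 24, DC, Eve), (31, red, 23, Atlas, 31, 11, DC, Eve), (31, red, 23, Atlas, 32, 8, DC, Eve)}.
Filtering on sid > 25 leaves {(31, black, 37, Orion, 20, 24, DC, Eve), (31, black, 37, Orion, 31, 11, DC, Eve), (31, black, 37, Orion, 32, 8, DC, Eve), (31, gold, 36, Lyra, 20, 24, DC, Eve), (31, gold, 36, Lyra, 31, 11, DC, Eve), (31, gold, 36, Lyra, 32, 8, DC, Eve), (31, red, 23, Atlas, 20, 24, DC, Eve), (31, red, 23, Atlas, 31, 11, DC, Eve), (31, red, 23, Atlas, 32, 8, DC, Eve)}.
Keep only column(s) color, pid: {(black, 11), (black, 24), (black, 8), (gold, 11), (gold, 24), (gold, 8), (red, 11), (red, 24), (red, 8)}

{(black, 11), (black, 24), (black, 8), (gold, 11), (gold, 24), (gold, 8), (red, 11), (red, 24), (red, 8)}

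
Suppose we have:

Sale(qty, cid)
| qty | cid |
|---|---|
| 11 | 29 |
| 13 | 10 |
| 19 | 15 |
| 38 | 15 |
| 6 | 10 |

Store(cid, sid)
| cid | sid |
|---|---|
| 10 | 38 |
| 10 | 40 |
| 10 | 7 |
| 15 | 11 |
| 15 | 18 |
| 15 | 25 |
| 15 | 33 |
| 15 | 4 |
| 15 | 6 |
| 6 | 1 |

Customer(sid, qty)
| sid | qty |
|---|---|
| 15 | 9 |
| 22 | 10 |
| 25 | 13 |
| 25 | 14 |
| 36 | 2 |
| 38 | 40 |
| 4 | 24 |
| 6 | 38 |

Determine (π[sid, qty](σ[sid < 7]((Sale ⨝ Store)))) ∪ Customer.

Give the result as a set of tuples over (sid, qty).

Natural join on cid: {(13, 10, 38), (13, 10, 40), (13, 10, 7), (19, 15, 11), (19, 15, 18), (19, 15, 25), (19, 15, 33), (19, 15, 4), (19, 15, 6), (38, 15, 11), (38, 15, 18), (38, 15, 25), (38, 15, 33), (38, 15, 4), (38, 15, 6), (6, 10, 38), (6, 10, 40), (6, 10, 7)}
Filtering on sid < 7 leaves {(19, 15, 4), (19, 15, 6), (38, 15, 4), (38, 15, 6)}.
π[sid, qty]: project onto (sid, qty) → {(4, 19), (4, 38), (6, 19), (6, 38)}
Taking the union: {(15, 9), (22, 10), (25, 13), (25, 14), (36, 2), (38, 40), (4, 19), (4, 24), (4, 38), (6, 19), (6, 38)}

{(15, 9), (22, 10), (25, 13), (25, 14), (36, 2), (38, 40), (4, 19), (4, 24), (4, 38), (6, 19), (6, 38)}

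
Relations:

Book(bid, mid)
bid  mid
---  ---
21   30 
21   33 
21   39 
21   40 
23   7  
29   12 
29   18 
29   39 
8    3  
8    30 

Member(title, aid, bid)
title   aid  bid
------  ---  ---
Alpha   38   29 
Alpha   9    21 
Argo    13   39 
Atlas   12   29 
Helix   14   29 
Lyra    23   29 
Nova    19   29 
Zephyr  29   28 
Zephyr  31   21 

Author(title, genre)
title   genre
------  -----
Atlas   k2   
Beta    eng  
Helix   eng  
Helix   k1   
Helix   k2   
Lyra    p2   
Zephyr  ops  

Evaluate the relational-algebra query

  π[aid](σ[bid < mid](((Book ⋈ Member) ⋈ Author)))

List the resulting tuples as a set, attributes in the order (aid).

{12, 14, 23, 31}

Joining Book and Member on bid yields {(21, 30, Alpha, 9), (21, 30, Zephyr, 31), (21, 33, Alpha, 9), (21, 33, Zephyr, 31), (21, 39, Alpha, 9), (21, 39, Zephyr, 31), (21, 40, Alpha, 9), (21, 40, Zephyr, 31), (29, 12, Alpha, 38), (29, 12, Atlas, 12), (29, 12, Helix, 14), (29, 12, Lyra, 23), (29, 12, Nova, 19), (29, 18, Alpha, 38), (29, 18, Atlas, 12), (29, 18, Helix, 14), (29, 18, Lyra, 23), (29, 18, Nova, 19), (29, 39, Alpha, 38), (29, 39, Atlas, 12), (29, 39, Helix, 14), (29, 39, Lyra, 23), (29, 39, Nova, 19)}.
Joining (Book ⋈ Member) and Author on title yields {(21, 30, Zephyr, 31, ops), (21, 33, Zephyr, 31, ops), (21, 39, Zephyr, 31, ops), (21, 40, Zephyr, 31, ops), (29, 12, Atlas, 12, k2), (29, 12, Helix, 14, eng), (29, 12, Helix, 14, k1), (29, 12, Helix, 14, k2), (29, 12, Lyra, 23, p2), (29, 18, Atlas, 12, k2), (29, 18, Helix, 14, eng), (29, 18, Helix, 14, k1), (29, 18, Helix, 14, k2), (29, 18, Lyra, 23, p2), (29, 39, Atlas, 12, k2), (29, 39, Helix, 14, eng), (29, 39, Helix, 14, k1), (29, 39, Helix, 14, k2), (29, 39, Lyra, 23, p2)}.
Selection bid < mid: {(21, 30, Zephyr, 31, ops), (21, 33, Zephyr, 31, ops), (21, 39, Zephyr, 31, ops), (21, 40, Zephyr, 31, ops), (29, 39, Atlas, 12, k2), (29, 39, Helix, 14, eng), (29, 39, Helix, 14, k1), (29, 39, Helix, 14, k2), (29, 39, Lyra, 23, p2)}
π_{aid} gives {12, 14, 23, 31} (5 duplicate(s) eliminated).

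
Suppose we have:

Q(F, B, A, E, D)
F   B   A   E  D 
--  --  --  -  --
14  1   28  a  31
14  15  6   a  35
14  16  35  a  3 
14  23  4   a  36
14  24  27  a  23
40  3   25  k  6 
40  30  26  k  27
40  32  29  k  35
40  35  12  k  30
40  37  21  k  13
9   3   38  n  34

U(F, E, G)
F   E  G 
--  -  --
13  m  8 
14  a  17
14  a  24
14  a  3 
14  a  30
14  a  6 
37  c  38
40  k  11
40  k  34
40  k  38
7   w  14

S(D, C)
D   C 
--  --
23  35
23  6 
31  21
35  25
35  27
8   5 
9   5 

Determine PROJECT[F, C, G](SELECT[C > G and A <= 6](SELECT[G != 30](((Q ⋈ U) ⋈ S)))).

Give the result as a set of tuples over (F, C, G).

{(14, 25, 17), (14, 25, 24), (14, 25, 3), (14, 25, 6), (14, 27, 17), (14, 27, 24), (14, 27, 3), (14, 27, 6)}

Q ⋈ U (natural join on F, E): {(14, 1, 28, a, 31, 17), (14, 1, 28, a, 31, 24), (14, 1, 28, a, 31, 3), (14, 1, 28, a, 31, 30), (14, 1, 28, a, 31, 6), (14, 15, 6, a, 35, 17), (14, 15, 6, a, 35, 24), (14, 15, 6, a, 35, 3), (14, 15, 6, a, 35, 30), (14, 15, 6, a, 35, 6), (14, 16, 35, a, 3, 17), (14, 16, 35, a, 3, 24), (14, 16, 35, a, 3, 3), (14, 16, 35, a, 3, 30), (14, 16, 35, a, 3, 6), (14, 23, 4, a, 36, 17), (14, 23, 4, a, 36, 24), (14, 23, 4, a, 36, 3), (14, 23, 4, a, 36, 30), (14, 23, 4, a, 36, 6), (14, 24, 27, a, 23, 17), (14, 24, 27, a, 23, 24), (14, 24, 27, a, 23, 3), (14, 24, 27, a, 23, 30), (14, 24, 27, a, 23, 6), (40, 3, 25, k, 6, 11), (40, 3, 25, k, 6, 34), (40, 3, 25, k, 6, 38), (40, 30, 26, k, 27, 11), (40, 30, 26, k, 27, 34), (40, 30, 26, k, 27, 38), (40, 32, 29, k, 35, 11), (40, 32, 29, k, 35, 34), (40, 32, 29, k, 35, 38), (40, 35, 12, k, 30, 11), (40, 35, 12, k, 30, 34), (40, 35, 12, k, 30, 38), (40, 37, 21, k, 13, 11), (40, 37, 21, k, 13, 34), (40, 37, 21, k, 13, 38)}
(Q ⋈ U) ⋈ S (natural join on D): {(14, 1, 28, a, 31, 17, 21), (14, 1, 28, a, 31, 24, 21), (14, 1, 28, a, 31, 3, 21), (14, 1, 28, a, 31, 30, 21), (14, 1, 28, a, 31, 6, 21), (14, 15, 6, a, 35, 17, 25), (14, 15, 6, a, 35, 17, 27), (14, 15, 6, a, 35, 24, 25), (14, 15, 6, a, 35, 24, 27), (14, 15, 6, a, 35, 3, 25), (14, 15, 6, a, 35, 3, 27), (14, 15, 6, a, 35, 30, 25), (14, 15, 6, a, 35, 30, 27), (14, 15, 6, a, 35, 6, 25), (14, 15, 6, a, 35, 6, 27), (14, 24, 27, a, 23, 17, 35), (14, 24, 27, a, 23, 17, 6), (14, 24, 27, a, 23, 24, 35), (14, 24, 27, a, 23, 24, 6), (14, 24, 27, a, 23, 3, 35), (14, 24, 27, a, 23, 3, 6), (14, 24, 27, a, 23, 30, 35), (14, 24, 27, a, 23, 30, 6), (14, 24, 27, a, 23, 6, 35), (14, 24, 27, a, 23, 6, 6), (40, 32, 29, k, 35, 11, 25), (40, 32, 29, k, 35, 11, 27), (40, 32, 29, k, 35, 34, 25), (40, 32, 29, k, 35, 34, 27), (40, 32, 29, k, 35, 38, 25), (40, 32, 29, k, 35, 38, 27)}
Selection G != 30: {(14, 1, 28, a, 31, 17, 21), (14, 1, 28, a, 31, 24, 21), (14, 1, 28, a, 31, 3, 21), (14, 1, 28, a, 31, 6, 21), (14, 15, 6, a, 35, 17, 25), (14, 15, 6, a, 35, 17, 27), (14, 15, 6, a, 35, 24, 25), (14, 15, 6, a, 35, 24, 27), (14, 15, 6, a, 35, 3, 25), (14, 15, 6, a, 35, 3, 27), (14, 15, 6, a, 35, 6, 25), (14, 15, 6, a, 35, 6, 27), (14, 24, 27, a, 23, 17, 35), (14, 24, 27, a, 23, 17, 6), (14, 24, 27, a, 23, 24, 35), (14, 24, 27, a, 23, 24, 6), (14, 24, 27, a, 23, 3, 35), (14, 24, 27, a, 23, 3, 6), (14, 24, 27, a, 23, 6, 35), (14, 24, 27, a, 23, 6, 6), (40, 32, 29, k, 35, 11, 25), (40, 32, 29, k, 35, 11, 27), (40, 32, 29, k, 35, 34, 25), (40, 32, 29, k, 35, 34, 27), (40, 32, 29, k, 35, 38, 25), (40, 32, 29, k, 35, 38, 27)}
Selection C > G and A <= 6: {(14, 15, 6, a, 35, 17, 25), (14, 15, 6, a, 35, 17, 27), (14, 15, 6, a, 35, 24, 25), (14, 15, 6, a, 35, 24, 27), (14, 15, 6, a, 35, 3, 25), (14, 15, 6, a, 35, 3, 27), (14, 15, 6, a, 35, 6, 25), (14, 15, 6, a, 35, 6, 27)}
Keep only column(s) F, C, G: {(14, 25, 17), (14, 25, 24), (14, 25, 3), (14, 25, 6), (14, 27, 17), (14, 27, 24), (14, 27, 3), (14, 27, 6)}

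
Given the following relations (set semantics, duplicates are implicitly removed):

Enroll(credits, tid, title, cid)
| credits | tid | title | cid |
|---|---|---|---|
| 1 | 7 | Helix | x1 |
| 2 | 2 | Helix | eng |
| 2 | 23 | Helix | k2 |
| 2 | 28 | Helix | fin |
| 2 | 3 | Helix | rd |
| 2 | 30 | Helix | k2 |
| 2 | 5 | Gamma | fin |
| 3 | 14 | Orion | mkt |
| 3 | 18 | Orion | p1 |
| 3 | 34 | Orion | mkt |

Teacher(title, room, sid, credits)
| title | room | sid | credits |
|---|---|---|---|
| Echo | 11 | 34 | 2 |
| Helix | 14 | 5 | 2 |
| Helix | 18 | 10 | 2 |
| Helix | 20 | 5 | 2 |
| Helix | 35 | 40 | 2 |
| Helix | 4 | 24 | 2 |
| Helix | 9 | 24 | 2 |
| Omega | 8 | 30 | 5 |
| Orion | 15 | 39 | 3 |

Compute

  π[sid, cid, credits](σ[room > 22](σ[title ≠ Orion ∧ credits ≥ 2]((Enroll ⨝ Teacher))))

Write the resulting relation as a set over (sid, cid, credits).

{(40, eng, 2), (40, fin, 2), (40, k2, 2), (40, rd, 2)}

Natural join on credits, title: {(2, 2, Helix, eng, 14, 5), (2, 2, Helix, eng, 18, 10), (2, 2, Helix, eng, 20, 5), (2, 2, Helix, eng, 35, 40), (2, 2, Helix, eng, 4, 24), (2, 2, Helix, eng, 9, 24), (2, 23, Helix, k2, 14, 5), (2, 23, Helix, k2, 18, 10), (2, 23, Helix, k2, 20, 5), (2, 23, Helix, k2, 35, 40), (2, 23, Helix, k2, 4, 24), (2, 23, Helix, k2, 9, 24), (2, 28, Helix, fin, 14, 5), (2, 28, Helix, fin, 18, 10), (2, 28, Helix, fin, 20, 5), (2, 28, Helix, fin, 35, 40), (2, 28, Helix, fin, 4, 24), (2, 28, Helix, fin, 9, 24), (2, 3, Helix, rd, 14, 5), (2, 3, Helix, rd, 18, 10), (2, 3, Helix, rd, 20, 5), (2, 3, Helix, rd, 35, 40), (2, 3, Helix, rd, 4, 24), (2, 3, Helix, rd, 9, 24), (2, 30, Helix, k2, 14, 5), (2, 30, Helix, k2, 18, 10), (2, 30, Helix, k2, 20, 5), (2, 30, Helix, k2, 35, 40), (2, 30, Helix, k2, 4, 24), (2, 30, Helix, k2, 9, 24), (3, 14, Orion, mkt, 15, 39), (3, 18, Orion, p1, 15, 39), (3, 34, Orion, mkt, 15, 39)}
Selection title ≠ Orion ∧ credits ≥ 2: {(2, 2, Helix, eng, 14, 5), (2, 2, Helix, eng, 18, 10), (2, 2, Helix, eng, 20, 5), (2, 2, Helix, eng, 35, 40), (2, 2, Helix, eng, 4, 24), (2, 2, Helix, eng, 9, 24), (2, 23, Helix, k2, 14, 5), (2, 23, Helix, k2, 18, 10), (2, 23, Helix, k2, 20, 5), (2, 23, Helix, k2, 35, 40), (2, 23, Helix, k2, 4, 24), (2, 23, Helix, k2, 9, 24), (2, 28, Helix, fin, 14, 5), (2, 28, Helix, fin, 18, 10), (2, 28, Helix, fin, 20, 5), (2, 28, Helix, fin, 35, 40), (2, 28, Helix, fin, 4, 24), (2, 28, Helix, fin, 9, 24), (2, 3, Helix, rd, 14, 5), (2, 3, Helix, rd, 18, 10), (2, 3, Helix, rd, 20, 5), (2, 3, Helix, rd, 35, 40), (2, 3, Helix, rd, 4, 24), (2, 3, Helix, rd, 9, 24), (2, 30, Helix, k2, 14, 5), (2, 30, Helix, k2, 18, 10), (2, 30, Helix, k2, 20, 5), (2, 30, Helix, k2, 35, 40), (2, 30, Helix, k2, 4, 24), (2, 30, Helix, k2, 9, 24)}
Selection room > 22: {(2, 2, Helix, eng, 35, 40), (2, 23, Helix, k2, 35, 40), (2, 28, Helix, fin, 35, 40), (2, 3, Helix, rd, 35, 40), (2, 30, Helix, k2, 35, 40)}
Projecting to sid, cid, credits (1 duplicate(s) eliminated): {(40, eng, 2), (40, fin, 2), (40, k2, 2), (40, rd, 2)}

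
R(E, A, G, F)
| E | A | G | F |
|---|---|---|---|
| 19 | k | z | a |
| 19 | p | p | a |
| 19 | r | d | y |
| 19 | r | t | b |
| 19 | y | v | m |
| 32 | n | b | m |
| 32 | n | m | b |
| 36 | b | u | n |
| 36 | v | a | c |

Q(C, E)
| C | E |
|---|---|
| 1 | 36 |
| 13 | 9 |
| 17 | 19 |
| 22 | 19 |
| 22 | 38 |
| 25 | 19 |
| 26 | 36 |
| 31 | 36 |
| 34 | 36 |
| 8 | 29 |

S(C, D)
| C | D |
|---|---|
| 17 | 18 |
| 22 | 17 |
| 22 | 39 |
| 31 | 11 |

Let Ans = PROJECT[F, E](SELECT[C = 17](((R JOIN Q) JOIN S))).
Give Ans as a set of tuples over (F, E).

Natural join on E: {(19, k, z, a, 17), (19, k, z, a, 22), (19, k, z, a, 25), (19, p, p, a, 17), (19, p, p, a, 22), (19, p, p, a, 25), (19, r, d, y, 17), (19, r, d, y, 22), (19, r, d, y, 25), (19, r, t, b, 17), (19, r, t, b, 22), (19, r, t, b, 25), (19, y, v, m, 17), (19, y, v, m, 22), (19, y, v, m, 25), (36, b, u, n, 1), (36, b, u, n, 26), (36, b, u, n, 31), (36, b, u, n, 34), (36, v, a, c, 1), (36, v, a, c, 26), (36, v, a, c, 31), (36, v, a, c, 34)}
Natural join on C: {(19, k, z, a, 17, 18), (19, k, z, a, 22, 17), (19, k, z, a, 22, 39), (19, p, p, a, 17, 18), (19, p, p, a, 22, 17), (19, p, p, a, 22, 39), (19, r, d, y, 17, 18), (19, r, d, y, 22, 17), (19, r, d, y, 22, 39), (19, r, t, b, 17, 18), (19, r, t, b, 22, 17), (19, r, t, b, 22, 39), (19, y, v, m, 17, 18), (19, y, v, m, 22, 17), (19, y, v, m, 22, 39), (36, b, u, n, 31, 11), (36, v, a, c, 31, 11)}
σ[C = 17]: keep tuples satisfying C = 17 → {(19, k, z, a, 17, 18), (19, p, p, a, 17, 18), (19, r, d, y, 17, 18), (19, r, t, b, 17, 18), (19, y, v, m, 17, 18)}
Projecting to F, E (1 duplicate(s) eliminated): {(a, 19), (b, 19), (m, 19), (y, 19)}

{(a, 19), (b, 19), (m, 19), (y, 19)}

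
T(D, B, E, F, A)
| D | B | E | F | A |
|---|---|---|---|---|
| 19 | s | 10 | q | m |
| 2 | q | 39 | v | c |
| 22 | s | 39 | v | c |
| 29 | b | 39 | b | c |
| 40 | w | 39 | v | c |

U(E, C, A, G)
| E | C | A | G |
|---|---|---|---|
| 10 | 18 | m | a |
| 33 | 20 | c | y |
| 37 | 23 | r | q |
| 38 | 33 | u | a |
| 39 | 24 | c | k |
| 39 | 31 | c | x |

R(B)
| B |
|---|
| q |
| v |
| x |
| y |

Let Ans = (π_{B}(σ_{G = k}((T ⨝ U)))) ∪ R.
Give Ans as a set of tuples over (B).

T ⋈ U (natural join on E, A): {(19, s, 10, q, m, 18, a), (2, q, 39, v, c, 24, k), (2, q, 39, v, c, 31, x), (22, s, 39, v, c, 24, k), (22, s, 39, v, c, 31, x), (29, b, 39, b, c, 24, k), (29, b, 39, b, c, 31, x), (40, w, 39, v, c, 24, k), (40, w, 39, v, c, 31, x)}
Selection G = k: {(2, q, 39, v, c, 24, k), (22, s, 39, v, c, 24, k), (29, b, 39, b, c, 24, k), (40, w, 39, v, c, 24, k)}
Keep only column(s) B: {b, q, s, w}
Set union of the two operands is {b, q, s, v, w, x, y}.

{b, q, s, v, w, x, y}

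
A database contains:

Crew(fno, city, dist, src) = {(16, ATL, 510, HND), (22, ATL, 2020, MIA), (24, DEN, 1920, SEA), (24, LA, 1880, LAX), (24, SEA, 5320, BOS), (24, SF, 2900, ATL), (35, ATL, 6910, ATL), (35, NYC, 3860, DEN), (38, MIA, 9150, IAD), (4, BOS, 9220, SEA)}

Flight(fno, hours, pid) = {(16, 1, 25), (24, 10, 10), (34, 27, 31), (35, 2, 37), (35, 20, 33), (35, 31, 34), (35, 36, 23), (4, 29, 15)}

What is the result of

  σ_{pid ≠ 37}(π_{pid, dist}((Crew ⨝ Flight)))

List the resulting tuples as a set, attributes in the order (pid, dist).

{(10, 1880), (10, 1920), (10, 2900), (10, 5320), (15, 9220), (23, 3860), (23, 6910), (25, 510), (33, 3860), (33, 6910), (34, 3860), (34, 6910)}

Joining Crew and Flight on fno yields {(16, ATL, 510, HND, 1, 25), (24, DEN, 1920, SEA, 10, 10), (24, LA, 1880, LAX, 10, 10), (24, SEA, 5320, BOS, 10, 10), (24, SF, 2900, ATL, 10, 10), (35, ATL, 6910, ATL, 2, 37), (35, ATL, 6910, ATL, 20, 33), (35, ATL, 6910, ATL, 31, 34), (35, ATL, 6910, ATL, 36, 23), (35, NYC, 3860, DEN, 2, 37), (35, NYC, 3860, DEN, 20, 33), (35, NYC, 3860, DEN, 31, 34), (35, NYC, 3860, DEN, 36, 23), (4, BOS, 9220, SEA, 29, 15)}.
Keep only column(s) pid, dist: {(10, 1880), (10, 1920), (10, 2900), (10, 5320), (15, 9220), (23, 3860), (23, 6910), (25, 510), (33, 3860), (33, 6910), (34, 3860), (34, 6910), (37, 3860), (37, 6910)}
Selection pid ≠ 37: {(10, 1880), (10, 1920), (10, 2900), (10, 5320), (15, 9220), (23, 3860), (23, 6910), (25, 510), (33, 3860), (33, 6910), (34, 3860), (34, 6910)}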